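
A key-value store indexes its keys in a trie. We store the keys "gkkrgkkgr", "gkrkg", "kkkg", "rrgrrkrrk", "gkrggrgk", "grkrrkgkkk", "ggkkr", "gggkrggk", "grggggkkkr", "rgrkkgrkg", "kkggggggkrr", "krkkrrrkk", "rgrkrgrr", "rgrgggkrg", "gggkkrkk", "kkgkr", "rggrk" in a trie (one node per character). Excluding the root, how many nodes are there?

101

Count nodes per top-level branch (shared prefixes stored once):
  'g'-branch (gggkkrkk, gggkrggk, ggkkr, gkkrgkkgr, gkrggrgk, gkrkg, grggggkkkr, grkrrkgkkk): 48 nodes
  'k'-branch (kkggggggkrr, kkgkr, kkkg, krkkrrrkk): 23 nodes
  'r'-branch (rggrk, rgrgggkrg, rgrkkgrkg, rgrkrgrr, rrgrrkrrk): 30 nodes
Sum: 101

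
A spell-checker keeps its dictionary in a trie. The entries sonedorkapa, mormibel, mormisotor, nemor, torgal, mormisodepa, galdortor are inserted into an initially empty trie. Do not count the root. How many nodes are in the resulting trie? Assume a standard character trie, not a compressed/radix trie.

Count nodes per top-level branch (shared prefixes stored once):
  'g'-branch (galdortor): 9 nodes
  'm'-branch (mormibel, mormisodepa, mormisotor): 17 nodes
  'n'-branch (nemor): 5 nodes
  's'-branch (sonedorkapa): 11 nodes
  't'-branch (torgal): 6 nodes
Sum: 48

48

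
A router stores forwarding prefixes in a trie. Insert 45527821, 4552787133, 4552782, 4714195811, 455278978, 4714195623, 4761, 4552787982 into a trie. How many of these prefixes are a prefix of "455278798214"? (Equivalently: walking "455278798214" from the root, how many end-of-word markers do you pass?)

1

Walk "455278798214" from the root; an end-of-word marker is hit whenever a stored word is a prefix of "455278798214".
Prefixes of the query that are stored words: "4552787982"
Count: 1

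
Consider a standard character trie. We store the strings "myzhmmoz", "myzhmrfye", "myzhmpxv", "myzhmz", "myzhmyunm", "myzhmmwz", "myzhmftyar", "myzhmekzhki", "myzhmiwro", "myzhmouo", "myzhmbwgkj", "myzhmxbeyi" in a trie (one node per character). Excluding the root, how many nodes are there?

For each word, the new-node count is its length minus the longest prefix already in the trie:
  "myzhmmoz" → 8 new (m, y, z, h, m, m, o, z)
  "myzhmrfye" → prefix "myzhm" already present; 4 new (r, f, y, e)
  "myzhmpxv" → prefix "myzhm" already present; 3 new (p, x, v)
  "myzhmz" → prefix "myzhm" already present; 1 new (z)
  "myzhmyunm" → prefix "myzhm" already present; 4 new (y, u, n, m)
  "myzhmmwz" → prefix "myzhmm" already present; 2 new (w, z)
  "myzhmftyar" → prefix "myzhm" already present; 5 new (f, t, y, a, r)
  "myzhmekzhki" → prefix "myzhm" already present; 6 new (e, k, z, h, k, i)
  "myzhmiwro" → prefix "myzhm" already present; 4 new (i, w, r, o)
  "myzhmouo" → prefix "myzhm" already present; 3 new (o, u, o)
  "myzhmbwgkj" → prefix "myzhm" already present; 5 new (b, w, g, k, j)
  "myzhmxbeyi" → prefix "myzhm" already present; 5 new (x, b, e, y, i)
Total nodes = 8 + 4 + 3 + 1 + 4 + 2 + 5 + 6 + 4 + 3 + 5 + 5 = 50

50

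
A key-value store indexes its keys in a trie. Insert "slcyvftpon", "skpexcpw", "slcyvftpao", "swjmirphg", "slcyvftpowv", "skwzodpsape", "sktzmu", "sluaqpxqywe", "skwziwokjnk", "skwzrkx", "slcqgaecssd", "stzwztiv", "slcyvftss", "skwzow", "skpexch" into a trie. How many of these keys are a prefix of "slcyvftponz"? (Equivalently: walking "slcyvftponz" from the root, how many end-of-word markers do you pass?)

Walk "slcyvftponz" from the root; an end-of-word marker is hit whenever a stored word is a prefix of "slcyvftponz".
Prefixes of the query that are stored words: "slcyvftpon"
Count: 1

1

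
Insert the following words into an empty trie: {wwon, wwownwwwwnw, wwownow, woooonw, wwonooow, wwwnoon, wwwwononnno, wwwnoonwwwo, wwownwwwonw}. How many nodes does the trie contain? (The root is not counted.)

Count nodes per top-level branch (shared prefixes stored once):
  'w'-branch (woooonw, wwon, wwonooow, wwownow, wwownwwwonw, wwownwwwwnw, wwwnoon, wwwnoonwwwo, wwwwononnno): 44 nodes
Sum: 44

44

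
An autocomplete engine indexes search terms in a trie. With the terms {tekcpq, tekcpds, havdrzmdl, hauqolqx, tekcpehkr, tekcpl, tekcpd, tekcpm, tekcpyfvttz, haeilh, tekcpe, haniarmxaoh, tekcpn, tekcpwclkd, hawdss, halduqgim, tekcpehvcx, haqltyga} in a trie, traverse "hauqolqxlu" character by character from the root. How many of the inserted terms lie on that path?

1

Walk "hauqolqxlu" from the root; an end-of-word marker is hit whenever a stored word is a prefix of "hauqolqxlu".
Prefixes of the query that are stored words: "hauqolqx"
Count: 1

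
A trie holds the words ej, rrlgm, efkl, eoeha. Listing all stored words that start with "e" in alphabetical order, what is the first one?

Filter for "e…" and sort: "efkl", "ej", "eoeha"
The 1st is efkl.

efkl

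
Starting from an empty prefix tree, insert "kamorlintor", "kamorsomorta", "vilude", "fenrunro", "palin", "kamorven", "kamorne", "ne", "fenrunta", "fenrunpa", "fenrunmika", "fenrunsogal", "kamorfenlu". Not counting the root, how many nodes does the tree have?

62

Trace insertions, counting only characters that open a new branch:
  "kamorlintor" → 11 new (k, a, m, o, r, l, i, n, t, o, r)
  "kamorsomorta" → prefix "kamor" already present; 7 new (s, o, m, o, r, t, a)
  "vilude" → 6 new (v, i, l, u, d, e)
  "fenrunro" → 8 new (f, e, n, r, u, n, r, o)
  "palin" → 5 new (p, a, l, i, n)
  "kamorven" → prefix "kamor" already present; 3 new (v, e, n)
  "kamorne" → prefix "kamor" already present; 2 new (n, e)
  "ne" → 2 new (n, e)
  "fenrunta" → prefix "fenrun" already present; 2 new (t, a)
  "fenrunpa" → prefix "fenrun" already present; 2 new (p, a)
  "fenrunmika" → prefix "fenrun" already present; 4 new (m, i, k, a)
  "fenrunsogal" → prefix "fenrun" already present; 5 new (s, o, g, a, l)
  "kamorfenlu" → prefix "kamor" already present; 5 new (f, e, n, l, u)
Total nodes = 11 + 7 + 6 + 8 + 5 + 3 + 2 + 2 + 2 + 2 + 4 + 5 + 5 = 62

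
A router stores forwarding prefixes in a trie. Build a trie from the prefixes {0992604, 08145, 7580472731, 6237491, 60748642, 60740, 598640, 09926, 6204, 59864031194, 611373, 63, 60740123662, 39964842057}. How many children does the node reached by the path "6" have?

Walk "6" from the root, arriving at one node.
Distinct next characters after "6": 0, 1, 2, 3.
That node has 4 child edges.

4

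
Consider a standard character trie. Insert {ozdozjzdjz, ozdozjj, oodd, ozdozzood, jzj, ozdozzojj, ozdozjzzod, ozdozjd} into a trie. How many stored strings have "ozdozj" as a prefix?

4

Walk to "ozdozj"; the words in its subtree are exactly those with that prefix.
Words under "ozdozj": ozdozjd, ozdozjj, ozdozjzdjz, ozdozjzzod
Count: 4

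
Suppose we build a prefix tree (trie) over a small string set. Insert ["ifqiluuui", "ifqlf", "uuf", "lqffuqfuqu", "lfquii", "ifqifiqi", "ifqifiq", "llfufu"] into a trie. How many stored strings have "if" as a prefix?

4

Walk to "if"; the words in its subtree are exactly those with that prefix.
Matches: "ifqifiq", "ifqifiqi", "ifqiluuui", "ifqlf"
Count: 4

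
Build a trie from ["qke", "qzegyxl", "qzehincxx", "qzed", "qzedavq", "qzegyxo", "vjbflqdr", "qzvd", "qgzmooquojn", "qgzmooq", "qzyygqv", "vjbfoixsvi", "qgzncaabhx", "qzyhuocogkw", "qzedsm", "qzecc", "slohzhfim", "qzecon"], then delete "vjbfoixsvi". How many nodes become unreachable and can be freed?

6

After clearing the end-marker at "vjbfoixsvi", prune upward until reaching a node still needed by another word.
The suffix "oixsvi" (6 nodes) is used only by "vjbfoixsvi"; the node for "vjbf" still has the child "l", so pruning stops there.
Nodes removed: 6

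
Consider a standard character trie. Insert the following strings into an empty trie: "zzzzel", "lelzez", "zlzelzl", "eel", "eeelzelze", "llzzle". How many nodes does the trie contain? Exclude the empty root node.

33

Trie structure (* marks end of a word):
(root)
├─ e
│  └─ e
│     ├─ e
│     │  └─ l
│     │     └─ z
│     │        └─ e
│     │           └─ l
│     │              └─ z
│     │                 └─ e *
│     └─ l *
├─ l
│  ├─ e
│  │  └─ l
│  │     └─ z
│  │        └─ e
│  │           └─ z *
│  └─ l
│     └─ z
│        └─ z
│           └─ l
│              └─ e *
└─ z
   ├─ l
   │  └─ z
   │     └─ e
   │        └─ l
   │           └─ z
   │              └─ l *
   └─ z
      └─ z
         └─ z
            └─ e
               └─ l *
Counting every labelled node above: 33.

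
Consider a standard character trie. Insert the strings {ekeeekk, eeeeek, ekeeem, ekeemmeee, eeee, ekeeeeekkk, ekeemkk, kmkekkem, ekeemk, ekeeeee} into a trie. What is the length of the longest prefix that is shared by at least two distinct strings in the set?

Look for the deepest trie node that still has at least two words in its subtree.
e.g. "ekeeeee" and "ekeeeeekkk" share the prefix "ekeeeee" of length 7; no pair shares a longer one.
Longest shared-prefix length: 7

7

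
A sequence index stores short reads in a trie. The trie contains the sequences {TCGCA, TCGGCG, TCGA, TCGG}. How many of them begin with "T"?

4

Walk to "T"; the words in its subtree are exactly those with that prefix.
Matches: "TCGA", "TCGCA", "TCGG", "TCGGCG"
Count: 4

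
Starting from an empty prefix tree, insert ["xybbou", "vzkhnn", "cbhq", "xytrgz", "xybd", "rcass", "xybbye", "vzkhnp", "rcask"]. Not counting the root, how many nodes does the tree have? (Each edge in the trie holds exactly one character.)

30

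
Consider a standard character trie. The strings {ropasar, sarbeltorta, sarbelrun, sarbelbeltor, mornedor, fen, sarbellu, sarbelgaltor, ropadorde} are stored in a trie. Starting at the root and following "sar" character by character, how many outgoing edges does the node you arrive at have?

Walk "sar" from the root, arriving at one node.
Characters that immediately follow "sar" among the stored strings: {b}.
That node has 1 child edge.

1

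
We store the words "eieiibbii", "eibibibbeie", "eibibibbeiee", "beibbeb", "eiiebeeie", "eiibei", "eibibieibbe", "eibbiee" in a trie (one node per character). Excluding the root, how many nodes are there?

Insert word by word; a character creates a node only if that edge doesn't already exist:
  "eieiibbii" → 9 new (e, i, e, i, i, b, b, i, i)
  "eibibibbeie" → prefix "ei" already present; 9 new (b, i, b, i, b, b, e, i, e)
  "eibibibbeiee" → prefix "eibibibbeie" already present; 1 new (e)
  "beibbeb" → 7 new (b, e, i, b, b, e, b)
  "eiiebeeie" → prefix "ei" already present; 7 new (i, e, b, e, e, i, e)
  "eiibei" → prefix "eii" already present; 3 new (b, e, i)
  "eibibieibbe" → prefix "eibibi" already present; 5 new (e, i, b, b, e)
  "eibbiee" → prefix "eib" already present; 4 new (b, i, e, e)
Total nodes = 9 + 9 + 1 + 7 + 7 + 3 + 5 + 4 = 45

45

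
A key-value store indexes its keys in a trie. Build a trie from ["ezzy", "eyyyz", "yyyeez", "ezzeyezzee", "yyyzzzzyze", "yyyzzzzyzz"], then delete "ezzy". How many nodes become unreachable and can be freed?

A node on "ezzy"'s path can go only if nothing else ends at it or branches off below it.
The suffix "y" (1 node) is used only by "ezzy"; the node for "ezz" still has the child "e", so pruning stops there.
Nodes removed: 1

1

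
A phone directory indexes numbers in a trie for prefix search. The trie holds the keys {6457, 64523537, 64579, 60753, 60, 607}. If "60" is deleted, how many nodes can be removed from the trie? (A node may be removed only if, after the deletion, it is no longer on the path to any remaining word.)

0

Walk "60" from the leaf back toward the root, removing each node that no remaining word uses.
Every node on "60" is still needed (e.g. by "60753"), so nothing is freed.
Nodes removed: 0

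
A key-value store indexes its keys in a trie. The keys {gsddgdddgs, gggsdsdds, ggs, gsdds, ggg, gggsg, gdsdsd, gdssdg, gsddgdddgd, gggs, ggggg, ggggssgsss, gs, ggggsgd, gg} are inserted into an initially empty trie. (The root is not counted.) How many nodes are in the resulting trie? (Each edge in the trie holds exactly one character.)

40

Count nodes per top-level branch (shared prefixes stored once):
  'g'-branch (gdsdsd, gdssdg, gg, ggg, ggggg, ggggsgd, ggggssgsss, gggs, gggsdsdds, gggsg, ggs, gs, gsddgdddgd, gsddgdddgs, gsdds): 40 nodes
Sum: 40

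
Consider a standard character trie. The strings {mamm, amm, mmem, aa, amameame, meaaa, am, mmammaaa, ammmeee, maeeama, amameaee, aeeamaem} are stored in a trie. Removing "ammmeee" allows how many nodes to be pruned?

After clearing the end-marker at "ammmeee", prune upward until reaching a node still needed by another word.
The suffix "meee" (4 nodes) is used only by "ammmeee"; "amm" is itself a stored word, so pruning stops there.
Nodes removed: 4

4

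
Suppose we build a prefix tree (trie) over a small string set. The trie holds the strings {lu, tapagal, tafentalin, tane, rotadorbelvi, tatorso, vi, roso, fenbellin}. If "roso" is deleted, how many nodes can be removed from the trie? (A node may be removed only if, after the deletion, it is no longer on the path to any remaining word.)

2

Walk "roso" from the leaf back toward the root, removing each node that no remaining word uses.
The suffix "so" (2 nodes) is used only by "roso"; the node for "ro" still has the child "t", so pruning stops there.
Nodes removed: 2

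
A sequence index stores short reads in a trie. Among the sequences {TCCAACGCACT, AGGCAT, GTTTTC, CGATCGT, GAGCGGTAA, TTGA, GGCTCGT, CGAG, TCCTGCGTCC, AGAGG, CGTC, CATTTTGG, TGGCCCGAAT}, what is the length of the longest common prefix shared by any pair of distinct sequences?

The deepest shared node is where two words last agree before diverging.
e.g. "CGAG" and "CGATCGT" share the prefix "CGA" of length 3; no pair shares a longer one.
Longest shared-prefix length: 3

3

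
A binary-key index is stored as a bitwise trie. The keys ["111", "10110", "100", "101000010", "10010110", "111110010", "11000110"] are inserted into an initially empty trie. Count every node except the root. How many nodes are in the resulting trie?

31

Count nodes per top-level branch (shared prefixes stored once):
  '1'-branch (100, 10010110, 101000010, 10110, 11000110, 111, 111110010): 31 nodes
Sum: 31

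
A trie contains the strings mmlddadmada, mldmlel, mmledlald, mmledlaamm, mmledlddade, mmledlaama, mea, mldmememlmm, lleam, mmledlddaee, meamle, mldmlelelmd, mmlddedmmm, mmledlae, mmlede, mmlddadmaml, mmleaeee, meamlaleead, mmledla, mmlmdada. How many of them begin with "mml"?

Traverse to the node for "mml", then collect every word in that subtree.
Matches: "mmlddadmada", "mmlddadmaml", "mmlddedmmm", "mmleaeee", "mmlede", "mmledla", "mmledlaama", "mmledlaamm", "mmledlae", "mmledlald", "mmledlddade", "mmledlddaee", "mmlmdada"
Count: 13

13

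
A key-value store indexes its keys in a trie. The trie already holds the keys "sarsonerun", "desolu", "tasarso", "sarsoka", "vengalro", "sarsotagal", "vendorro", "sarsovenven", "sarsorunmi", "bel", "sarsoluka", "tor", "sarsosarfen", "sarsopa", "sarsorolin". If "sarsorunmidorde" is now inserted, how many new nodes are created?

"sarsorunmi" is already a path in the trie; the remaining "dorde" must be added.
New nodes needed: |"sarsorunmidorde"| − 10 = 15 − 10 = 5.

5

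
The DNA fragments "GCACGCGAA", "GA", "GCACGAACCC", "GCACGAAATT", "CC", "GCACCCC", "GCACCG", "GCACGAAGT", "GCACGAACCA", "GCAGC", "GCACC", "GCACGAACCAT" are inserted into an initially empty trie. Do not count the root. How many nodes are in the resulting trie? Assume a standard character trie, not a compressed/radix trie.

Count nodes per top-level branch (shared prefixes stored once):
  'C'-branch (CC): 2 nodes
  'G'-branch (GA, GCACC, GCACCCC, GCACCG, GCACGAAATT, GCACGAACCA, GCACGAACCAT, GCACGAACCC, GCACGAAGT, GCACGCGAA, GCAGC): 28 nodes
Sum: 30

30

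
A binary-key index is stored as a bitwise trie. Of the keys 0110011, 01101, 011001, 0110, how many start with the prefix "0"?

4

Filter for entries beginning with "0":
Words under "0": 0110, 011001, 0110011, 01101
Count: 4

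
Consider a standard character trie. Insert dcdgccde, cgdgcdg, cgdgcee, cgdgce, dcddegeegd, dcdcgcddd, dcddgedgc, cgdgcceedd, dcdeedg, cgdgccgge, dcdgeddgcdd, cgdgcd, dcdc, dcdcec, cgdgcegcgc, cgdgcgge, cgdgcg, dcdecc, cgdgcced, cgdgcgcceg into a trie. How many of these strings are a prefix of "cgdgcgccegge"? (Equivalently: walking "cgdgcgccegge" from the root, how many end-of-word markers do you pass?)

2

Walk "cgdgcgccegge" from the root; an end-of-word marker is hit whenever a stored word is a prefix of "cgdgcgccegge".
Prefixes of the query that are stored words: "cgdgcg", "cgdgcgcceg"
Count: 2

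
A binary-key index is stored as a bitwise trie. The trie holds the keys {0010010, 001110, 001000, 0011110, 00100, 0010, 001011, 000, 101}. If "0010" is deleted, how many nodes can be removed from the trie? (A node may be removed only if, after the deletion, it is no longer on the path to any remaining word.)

A node on "0010"'s path can go only if nothing else ends at it or branches off below it.
Every node on "0010" is still needed (e.g. by "0010010"), so nothing is freed.
Nodes removed: 0

0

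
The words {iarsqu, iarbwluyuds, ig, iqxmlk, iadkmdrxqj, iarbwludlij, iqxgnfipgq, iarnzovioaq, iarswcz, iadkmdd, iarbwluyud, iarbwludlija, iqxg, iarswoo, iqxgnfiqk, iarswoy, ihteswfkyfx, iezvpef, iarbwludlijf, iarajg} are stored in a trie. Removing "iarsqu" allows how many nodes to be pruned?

A node on "iarsqu"'s path can go only if nothing else ends at it or branches off below it.
The suffix "qu" (2 nodes) is used only by "iarsqu"; the node for "iars" still has the child "w", so pruning stops there.
Nodes removed: 2

2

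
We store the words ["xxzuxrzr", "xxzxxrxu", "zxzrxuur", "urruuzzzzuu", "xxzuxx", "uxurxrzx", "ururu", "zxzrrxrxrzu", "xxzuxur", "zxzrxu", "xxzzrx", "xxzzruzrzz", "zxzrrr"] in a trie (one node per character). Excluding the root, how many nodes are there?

61

Trace insertions, counting only characters that open a new branch:
  "xxzuxrzr" → 8 new (x, x, z, u, x, r, z, r)
  "xxzxxrxu" → prefix "xxz" already present; 5 new (x, x, r, x, u)
  "zxzrxuur" → 8 new (z, x, z, r, x, u, u, r)
  "urruuzzzzuu" → 11 new (u, r, r, u, u, z, z, z, z, u, u)
  "xxzuxx" → prefix "xxzux" already present; 1 new (x)
  "uxurxrzx" → prefix "u" already present; 7 new (x, u, r, x, r, z, x)
  "ururu" → prefix "ur" already present; 3 new (u, r, u)
  "zxzrrxrxrzu" → prefix "zxzr" already present; 7 new (r, x, r, x, r, z, u)
  "xxzuxur" → prefix "xxzux" already present; 2 new (u, r)
  "zxzrxu" → prefix "zxzrxu" already present; 0 new (none)
  "xxzzrx" → prefix "xxz" already present; 3 new (z, r, x)
  "xxzzruzrzz" → prefix "xxzzr" already present; 5 new (u, z, r, z, z)
  "zxzrrr" → prefix "zxzrr" already present; 1 new (r)
Total nodes = 8 + 5 + 8 + 11 + 1 + 7 + 3 + 7 + 2 + 0 + 3 + 5 + 1 = 61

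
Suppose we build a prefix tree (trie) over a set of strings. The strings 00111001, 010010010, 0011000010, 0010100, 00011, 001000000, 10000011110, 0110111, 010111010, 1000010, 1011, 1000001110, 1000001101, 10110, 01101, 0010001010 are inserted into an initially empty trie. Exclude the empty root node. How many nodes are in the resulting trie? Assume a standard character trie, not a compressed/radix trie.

Trace insertions, counting only characters that open a new branch:
  "00111001" → 8 new (0, 0, 1, 1, 1, 0, 0, 1)
  "010010010" → prefix "0" already present; 8 new (1, 0, 0, 1, 0, 0, 1, 0)
  "0011000010" → prefix "0011" already present; 6 new (0, 0, 0, 0, 1, 0)
  "0010100" → prefix "001" already present; 4 new (0, 1, 0, 0)
  "00011" → prefix "00" already present; 3 new (0, 1, 1)
  "001000000" → prefix "0010" already present; 5 new (0, 0, 0, 0, 0)
  "10000011110" → 11 new (1, 0, 0, 0, 0, 0, 1, 1, 1, 1, 0)
  "0110111" → prefix "01" already present; 5 new (1, 0, 1, 1, 1)
  "010111010" → prefix "010" already present; 6 new (1, 1, 1, 0, 1, 0)
  "1000010" → prefix "10000" already present; 2 new (1, 0)
  "1011" → prefix "10" already present; 2 new (1, 1)
  "1000001110" → prefix "100000111" already present; 1 new (0)
  "1000001101" → prefix "10000011" already present; 2 new (0, 1)
  "10110" → prefix "1011" already present; 1 new (0)
  "01101" → prefix "01101" already present; 0 new (none)
  "0010001010" → prefix "001000" already present; 4 new (1, 0, 1, 0)
Total nodes = 8 + 8 + 6 + 4 + 3 + 5 + 11 + 5 + 6 + 2 + 2 + 1 + 2 + 1 + 0 + 4 = 68

68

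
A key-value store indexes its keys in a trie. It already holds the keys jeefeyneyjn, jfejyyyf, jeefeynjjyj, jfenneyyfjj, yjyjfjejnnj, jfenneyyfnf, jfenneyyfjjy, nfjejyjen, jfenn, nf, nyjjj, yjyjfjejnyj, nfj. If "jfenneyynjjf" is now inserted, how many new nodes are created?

4

The longest prefix of "jfenneyynjjf" already in the trie is "jfenneyy" (length 8).
Each of the 4 remaining characters creates one node.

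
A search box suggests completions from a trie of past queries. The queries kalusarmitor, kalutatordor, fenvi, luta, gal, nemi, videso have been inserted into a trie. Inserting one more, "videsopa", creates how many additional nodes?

2

Walking "videsopa" from the root, the first 6 characters ("videso") follow existing edges; "p" is the first miss.
Each of the 2 remaining characters creates one node.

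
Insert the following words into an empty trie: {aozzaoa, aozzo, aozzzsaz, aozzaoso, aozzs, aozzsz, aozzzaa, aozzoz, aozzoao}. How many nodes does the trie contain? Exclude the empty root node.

21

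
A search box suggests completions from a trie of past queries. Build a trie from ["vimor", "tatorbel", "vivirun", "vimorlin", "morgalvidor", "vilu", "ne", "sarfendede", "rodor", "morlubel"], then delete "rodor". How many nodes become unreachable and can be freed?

5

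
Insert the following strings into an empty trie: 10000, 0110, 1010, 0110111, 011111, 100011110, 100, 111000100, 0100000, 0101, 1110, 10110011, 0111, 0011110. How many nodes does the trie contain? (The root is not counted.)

Count nodes per top-level branch (shared prefixes stored once):
  '0'-branch (0011110, 0100000, 0101, 0110, 0110111, 0111, 011111): 22 nodes
  '1'-branch (100, 10000, 100011110, 1010, 10110011, 1110, 111000100): 25 nodes
Sum: 47

47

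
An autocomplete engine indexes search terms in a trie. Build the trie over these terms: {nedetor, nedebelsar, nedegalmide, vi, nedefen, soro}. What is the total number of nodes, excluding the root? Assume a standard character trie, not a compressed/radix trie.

29

Trie structure (* marks end of a word):
(root)
├─ n
│  └─ e
│     └─ d
│        └─ e
│           ├─ b
│           │  └─ e
│           │     └─ l
│           │        └─ s
│           │           └─ a
│           │              └─ r *
│           ├─ f
│           │  └─ e
│           │     └─ n *
│           ├─ g
│           │  └─ a
│           │     └─ l
│           │        └─ m
│           │           └─ i
│           │              └─ d
│           │                 └─ e *
│           └─ t
│              └─ o
│                 └─ r *
├─ s
│  └─ o
│     └─ r
│        └─ o *
└─ v
   └─ i *
Counting every labelled node above: 29.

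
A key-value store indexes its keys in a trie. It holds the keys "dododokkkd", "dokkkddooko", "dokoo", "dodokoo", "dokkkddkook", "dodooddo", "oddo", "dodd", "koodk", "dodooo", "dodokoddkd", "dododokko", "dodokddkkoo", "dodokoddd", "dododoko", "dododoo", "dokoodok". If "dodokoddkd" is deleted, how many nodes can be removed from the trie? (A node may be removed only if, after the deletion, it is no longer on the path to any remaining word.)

2

A node on "dodokoddkd"'s path can go only if nothing else ends at it or branches off below it.
The suffix "kd" (2 nodes) is used only by "dodokoddkd"; the node for "dodokodd" still has the child "d", so pruning stops there.
Nodes removed: 2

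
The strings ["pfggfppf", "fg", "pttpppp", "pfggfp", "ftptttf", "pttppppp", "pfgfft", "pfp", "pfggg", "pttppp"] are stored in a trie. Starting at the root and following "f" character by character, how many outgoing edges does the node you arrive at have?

2

Follow the path "f" to its node, then look at its outgoing edges.
Characters that immediately follow "f" among the stored strings: {g, t}.
That node has 2 child edges.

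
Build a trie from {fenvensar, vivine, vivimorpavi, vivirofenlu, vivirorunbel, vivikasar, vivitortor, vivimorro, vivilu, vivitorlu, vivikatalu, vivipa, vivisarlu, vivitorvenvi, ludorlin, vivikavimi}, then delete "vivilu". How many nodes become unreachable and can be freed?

A node on "vivilu"'s path can go only if nothing else ends at it or branches off below it.
The suffix "lu" (2 nodes) is used only by "vivilu"; the node for "vivi" still has the child "n", so pruning stops there.
Nodes removed: 2

2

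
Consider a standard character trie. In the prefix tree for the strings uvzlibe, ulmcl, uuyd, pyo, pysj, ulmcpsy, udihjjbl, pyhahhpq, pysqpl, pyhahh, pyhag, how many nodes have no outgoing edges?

10

Leaves are exactly the stored words that no other stored word extends.
Those words: "pyhag", "pyhahhpq", "pyo", "pysj", "pysqpl", "udihjjbl", "ulmcl", "ulmcpsy", "uuyd", "uvzlibe"
Leaf count: 10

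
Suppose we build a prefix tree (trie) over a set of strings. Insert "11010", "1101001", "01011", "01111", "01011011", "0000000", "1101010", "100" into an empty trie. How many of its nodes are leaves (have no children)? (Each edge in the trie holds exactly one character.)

A leaf is a node with no children — equivalently, the end of a word that is not a proper prefix of any other stored word.
Those words: "0000000", "01011011", "01111", "100", "1101001", "1101010"
Leaf count: 6

6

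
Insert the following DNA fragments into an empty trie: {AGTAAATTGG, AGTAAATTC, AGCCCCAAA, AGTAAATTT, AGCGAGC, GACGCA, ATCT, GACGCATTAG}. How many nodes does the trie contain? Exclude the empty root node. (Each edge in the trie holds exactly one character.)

36

Trie structure (* marks end of a word):
(root)
├─ A
│  ├─ G
│  │  ├─ C
│  │  │  ├─ C
│  │  │  │  └─ C
│  │  │  │     └─ C
│  │  │  │        └─ A
│  │  │  │           └─ A
│  │  │  │              └─ A *
│  │  │  └─ G
│  │  │     └─ A
│  │  │        └─ G
│  │  │           └─ C *
│  │  └─ T
│  │     └─ A
│  │        └─ A
│  │           └─ A
│  │              └─ T
│  │                 └─ T
│  │                    ├─ C *
│  │                    ├─ G
│  │                    │  └─ G *
│  │                    └─ T *
│  └─ T
│     └─ C
│        └─ T *
└─ G
   └─ A
      └─ C
         └─ G
            └─ C
               └─ A *
                  └─ T
                     └─ T
                        └─ A
                           └─ G *
Counting every labelled node above: 36.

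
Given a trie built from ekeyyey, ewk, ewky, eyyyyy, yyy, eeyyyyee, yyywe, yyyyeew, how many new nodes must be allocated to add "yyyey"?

"yyy" is already a path in the trie; the remaining "ey" must be added.
Each of the 2 remaining characters creates one node.

2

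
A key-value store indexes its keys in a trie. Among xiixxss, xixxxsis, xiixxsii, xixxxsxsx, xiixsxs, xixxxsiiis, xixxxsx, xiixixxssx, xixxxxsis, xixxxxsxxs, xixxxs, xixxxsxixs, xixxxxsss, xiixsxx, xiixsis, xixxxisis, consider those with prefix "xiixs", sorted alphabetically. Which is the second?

Words with prefix "xiixs", in lexicographic order: "xiixsis", "xiixsxs", "xiixsxx"
The 2nd is xiixsxs.

xiixsxs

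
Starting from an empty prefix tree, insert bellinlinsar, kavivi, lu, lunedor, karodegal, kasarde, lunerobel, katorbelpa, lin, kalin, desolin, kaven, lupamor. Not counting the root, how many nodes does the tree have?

69

For each word, the new-node count is its length minus the longest prefix already in the trie:
  "bellinlinsar" → 12 new (b, e, l, l, i, n, l, i, n, s, a, r)
  "kavivi" → 6 new (k, a, v, i, v, i)
  "lu" → 2 new (l, u)
  "lunedor" → prefix "lu" already present; 5 new (n, e, d, o, r)
  "karodegal" → prefix "ka" already present; 7 new (r, o, d, e, g, a, l)
  "kasarde" → prefix "ka" already present; 5 new (s, a, r, d, e)
  "lunerobel" → prefix "lune" already present; 5 new (r, o, b, e, l)
  "katorbelpa" → prefix "ka" already present; 8 new (t, o, r, b, e, l, p, a)
  "lin" → prefix "l" already present; 2 new (i, n)
  "kalin" → prefix "ka" already present; 3 new (l, i, n)
  "desolin" → 7 new (d, e, s, o, l, i, n)
  "kaven" → prefix "kav" already present; 2 new (e, n)
  "lupamor" → prefix "lu" already present; 5 new (p, a, m, o, r)
Total nodes = 12 + 6 + 2 + 5 + 7 + 5 + 5 + 8 + 2 + 3 + 7 + 2 + 5 = 69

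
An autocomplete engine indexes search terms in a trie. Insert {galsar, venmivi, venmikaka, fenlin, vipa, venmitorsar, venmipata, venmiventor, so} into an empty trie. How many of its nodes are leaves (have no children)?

9

Leaves are exactly the stored words that no other stored word extends.
Those words: "fenlin", "galsar", "so", "venmikaka", "venmipata", "venmitorsar", "venmiventor", "venmivi", "vipa"
Leaf count: 9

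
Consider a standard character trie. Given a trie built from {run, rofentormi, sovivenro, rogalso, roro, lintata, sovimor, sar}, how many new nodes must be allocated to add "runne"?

2

The longest prefix of "runne" already in the trie is "run" (length 3).
So 5 − 3 = 2 new nodes.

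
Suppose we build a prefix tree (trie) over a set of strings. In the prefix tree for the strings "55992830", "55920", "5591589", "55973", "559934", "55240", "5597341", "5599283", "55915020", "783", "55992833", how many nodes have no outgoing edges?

A leaf is a node with no children — equivalently, the end of a word that is not a proper prefix of any other stored word.
Those words: "55240", "55915020", "5591589", "55920", "5597341", "55992830", "55992833", "559934", "783"
Leaf count: 9

9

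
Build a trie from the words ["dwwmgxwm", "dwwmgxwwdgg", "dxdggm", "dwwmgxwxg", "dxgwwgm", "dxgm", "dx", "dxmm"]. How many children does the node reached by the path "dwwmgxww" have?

1

Follow the path "dwwmgxww" to its node, then look at its outgoing edges.
Characters that immediately follow "dwwmgxww" among the stored strings: {d}.
That node has 1 child edge.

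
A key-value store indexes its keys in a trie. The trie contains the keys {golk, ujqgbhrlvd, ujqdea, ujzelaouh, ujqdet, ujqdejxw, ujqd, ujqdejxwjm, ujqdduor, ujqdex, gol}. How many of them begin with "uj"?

9

Filter for entries beginning with "uj":
Words under "uj": ujqd, ujqdduor, ujqdea, ujqdejxw, ujqdejxwjm, ujqdet, ujqdex, ujqgbhrlvd, ujzelaouh
Count: 9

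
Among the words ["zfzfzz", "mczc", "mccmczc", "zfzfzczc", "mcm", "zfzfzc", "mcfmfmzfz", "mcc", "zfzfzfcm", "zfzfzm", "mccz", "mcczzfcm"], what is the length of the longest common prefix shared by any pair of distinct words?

The deepest shared node is where two words last agree before diverging.
"zfzfzc" and "zfzfzczc" agree on "zfzfzc" (6 characters) before diverging; nothing deeper is shared.
Longest shared-prefix length: 6

6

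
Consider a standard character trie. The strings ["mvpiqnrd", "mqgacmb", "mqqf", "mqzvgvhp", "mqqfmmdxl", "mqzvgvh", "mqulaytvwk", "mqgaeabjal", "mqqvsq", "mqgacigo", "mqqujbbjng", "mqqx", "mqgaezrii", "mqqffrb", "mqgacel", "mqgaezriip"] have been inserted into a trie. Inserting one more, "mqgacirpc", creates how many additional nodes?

The longest prefix of "mqgacirpc" already in the trie is "mqgaci" (length 6).
So 9 − 6 = 3 new nodes.

3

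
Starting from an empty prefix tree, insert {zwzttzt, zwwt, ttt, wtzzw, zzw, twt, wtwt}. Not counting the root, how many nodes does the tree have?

23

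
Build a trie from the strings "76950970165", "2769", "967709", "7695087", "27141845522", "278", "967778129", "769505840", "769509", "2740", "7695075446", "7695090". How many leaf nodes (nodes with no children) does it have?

Leaves are exactly the stored words that no other stored word extends.
Those words: "27141845522", "2740", "2769", "278", "769505840", "7695075446", "7695087", "7695090", "76950970165", "967709", "967778129"
Leaf count: 11

11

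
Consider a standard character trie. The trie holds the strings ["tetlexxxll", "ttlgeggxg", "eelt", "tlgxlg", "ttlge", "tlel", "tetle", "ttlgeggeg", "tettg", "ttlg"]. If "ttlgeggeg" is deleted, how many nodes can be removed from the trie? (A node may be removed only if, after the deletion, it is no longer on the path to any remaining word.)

2

A node on "ttlgeggeg"'s path can go only if nothing else ends at it or branches off below it.
The suffix "eg" (2 nodes) is used only by "ttlgeggeg"; the node for "ttlgegg" still has the child "x", so pruning stops there.
Nodes removed: 2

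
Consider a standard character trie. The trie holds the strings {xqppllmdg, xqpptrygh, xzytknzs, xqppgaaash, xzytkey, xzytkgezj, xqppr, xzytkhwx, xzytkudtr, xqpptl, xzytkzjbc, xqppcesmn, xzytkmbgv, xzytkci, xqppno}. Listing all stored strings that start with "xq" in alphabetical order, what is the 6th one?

Filter for "xq…" and sort: "xqppcesmn", "xqppgaaash", "xqppllmdg", "xqppno", "xqppr", "xqpptl", "xqpptrygh"
The 6th is xqpptl.

xqpptl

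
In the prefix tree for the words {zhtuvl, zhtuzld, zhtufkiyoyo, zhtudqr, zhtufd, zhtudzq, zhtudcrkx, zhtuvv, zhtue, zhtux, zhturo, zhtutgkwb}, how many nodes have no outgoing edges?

12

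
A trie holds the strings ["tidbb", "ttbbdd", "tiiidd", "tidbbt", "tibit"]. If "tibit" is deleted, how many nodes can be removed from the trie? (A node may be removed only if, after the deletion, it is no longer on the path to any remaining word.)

3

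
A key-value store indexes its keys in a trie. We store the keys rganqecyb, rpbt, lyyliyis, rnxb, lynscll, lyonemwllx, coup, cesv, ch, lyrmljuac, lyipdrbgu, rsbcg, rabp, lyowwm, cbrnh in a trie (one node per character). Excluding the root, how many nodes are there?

72

Trace insertions, counting only characters that open a new branch:
  "rganqecyb" → 9 new (r, g, a, n, q, e, c, y, b)
  "rpbt" → prefix "r" already present; 3 new (p, b, t)
  "lyyliyis" → 8 new (l, y, y, l, i, y, i, s)
  "rnxb" → prefix "r" already present; 3 new (n, x, b)
  "lynscll" → prefix "ly" already present; 5 new (n, s, c, l, l)
  "lyonemwllx" → prefix "ly" already present; 8 new (o, n, e, m, w, l, l, x)
  "coup" → 4 new (c, o, u, p)
  "cesv" → prefix "c" already present; 3 new (e, s, v)
  "ch" → prefix "c" already present; 1 new (h)
  "lyrmljuac" → prefix "ly" already present; 7 new (r, m, l, j, u, a, c)
  "lyipdrbgu" → prefix "ly" already present; 7 new (i, p, d, r, b, g, u)
  "rsbcg" → prefix "r" already present; 4 new (s, b, c, g)
  "rabp" → prefix "r" already present; 3 new (a, b, p)
  "lyowwm" → prefix "lyo" already present; 3 new (w, w, m)
  "cbrnh" → prefix "c" already present; 4 new (b, r, n, h)
Total nodes = 9 + 3 + 8 + 3 + 5 + 8 + 4 + 3 + 1 + 7 + 7 + 4 + 3 + 3 + 4 = 72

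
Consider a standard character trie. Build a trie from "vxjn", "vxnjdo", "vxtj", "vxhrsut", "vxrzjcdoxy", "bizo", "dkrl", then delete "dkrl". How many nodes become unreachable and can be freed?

4

After clearing the end-marker at "dkrl", prune upward until reaching a node still needed by another word.
No other word shares any prefix with "dkrl", so all 4 of its nodes go.
Nodes removed: 4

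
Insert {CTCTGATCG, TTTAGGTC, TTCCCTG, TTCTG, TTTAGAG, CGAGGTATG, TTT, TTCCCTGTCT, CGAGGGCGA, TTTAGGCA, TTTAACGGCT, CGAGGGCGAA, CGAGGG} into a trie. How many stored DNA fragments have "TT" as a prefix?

8

Traverse to the node for "TT", then collect every word in that subtree.
Words under "TT": TTCCCTG, TTCCCTGTCT, TTCTG, TTT, TTTAACGGCT, TTTAGAG, TTTAGGCA, TTTAGGTC
Count: 8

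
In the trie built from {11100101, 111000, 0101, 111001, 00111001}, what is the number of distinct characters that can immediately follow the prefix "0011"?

1

Walk "0011" from the root, arriving at one node.
Distinct next characters after "0011": 1.
That node has 1 child edge.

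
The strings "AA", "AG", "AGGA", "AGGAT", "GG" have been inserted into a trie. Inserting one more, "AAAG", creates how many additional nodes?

The longest prefix of "AAAG" already in the trie is "AA" (length 2).
Each of the 2 remaining characters creates one node.

2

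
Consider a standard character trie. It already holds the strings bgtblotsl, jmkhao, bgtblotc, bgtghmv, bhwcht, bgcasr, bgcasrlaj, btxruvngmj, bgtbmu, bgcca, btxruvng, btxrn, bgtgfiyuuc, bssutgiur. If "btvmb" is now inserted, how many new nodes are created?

Walking "btvmb" from the root, the first 2 characters ("bt") follow existing edges; "v" is the first miss.
New nodes needed: |"btvmb"| − 2 = 5 − 2 = 3.

3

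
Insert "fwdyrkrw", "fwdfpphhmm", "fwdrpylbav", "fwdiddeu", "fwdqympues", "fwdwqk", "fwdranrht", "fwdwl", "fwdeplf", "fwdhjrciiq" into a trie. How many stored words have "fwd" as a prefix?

Traverse to the node for "fwd", then collect every word in that subtree.
Matches: "fwdeplf", "fwdfpphhmm", "fwdhjrciiq", "fwdiddeu", "fwdqympues", "fwdranrht", "fwdrpylbav", "fwdwl", "fwdwqk", "fwdyrkrw"
Count: 10

10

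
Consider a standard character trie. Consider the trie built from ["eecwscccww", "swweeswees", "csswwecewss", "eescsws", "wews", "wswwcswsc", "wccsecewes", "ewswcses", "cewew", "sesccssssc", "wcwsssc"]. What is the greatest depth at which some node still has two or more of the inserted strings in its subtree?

The deepest shared node is where two words last agree before diverging.
"eecwscccww" and "eescsws" agree on "ee" (2 characters) before diverging; nothing deeper is shared.
Longest shared-prefix length: 2

2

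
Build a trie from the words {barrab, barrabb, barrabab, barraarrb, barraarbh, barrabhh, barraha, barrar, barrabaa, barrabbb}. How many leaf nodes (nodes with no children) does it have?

8

A leaf is a node with no children — equivalently, the end of a word that is not a proper prefix of any other stored word.
Those words: "barraarbh", "barraarrb", "barrabaa", "barrabab", "barrabbb", "barrabhh", "barraha", "barrar"
Leaf count: 8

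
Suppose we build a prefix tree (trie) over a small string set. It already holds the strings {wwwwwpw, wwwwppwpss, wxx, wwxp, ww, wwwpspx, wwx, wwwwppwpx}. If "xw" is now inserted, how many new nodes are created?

2

No existing word starts with "x", so every character of "xw" needs a new node.
2 − 0 = 2 new nodes.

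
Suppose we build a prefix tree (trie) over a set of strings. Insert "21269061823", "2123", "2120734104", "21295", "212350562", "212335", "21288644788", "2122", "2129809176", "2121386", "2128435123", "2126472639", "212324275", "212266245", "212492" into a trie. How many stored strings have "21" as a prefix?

15

Filter for entries beginning with "21":
Words under "21": 2120734104, 2121386, 2122, 212266245, 2123, 212324275, 212335, 212350562, 212492, 2126472639, 21269061823, 2128435123, 21288644788, 21295, 2129809176
Count: 15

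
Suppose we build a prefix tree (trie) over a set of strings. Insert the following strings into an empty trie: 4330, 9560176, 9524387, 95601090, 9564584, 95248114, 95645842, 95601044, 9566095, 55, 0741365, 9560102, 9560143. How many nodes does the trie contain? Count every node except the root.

Trace insertions, counting only characters that open a new branch:
  "4330" → 4 new (4, 3, 3, 0)
  "9560176" → 7 new (9, 5, 6, 0, 1, 7, 6)
  "9524387" → prefix "95" already present; 5 new (2, 4, 3, 8, 7)
  "95601090" → prefix "95601" already present; 3 new (0, 9, 0)
  "9564584" → prefix "956" already present; 4 new (4, 5, 8, 4)
  "95248114" → prefix "9524" already present; 4 new (8, 1, 1, 4)
  "95645842" → prefix "9564584" already present; 1 new (2)
  "95601044" → prefix "956010" already present; 2 new (4, 4)
  "9566095" → prefix "956" already present; 4 new (6, 0, 9, 5)
  "55" → 2 new (5, 5)
  "0741365" → 7 new (0, 7, 4, 1, 3, 6, 5)
  "9560102" → prefix "956010" already present; 1 new (2)
  "9560143" → prefix "95601" already present; 2 new (4, 3)
Total nodes = 4 + 7 + 5 + 3 + 4 + 4 + 1 + 2 + 4 + 2 + 7 + 1 + 2 = 46

46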